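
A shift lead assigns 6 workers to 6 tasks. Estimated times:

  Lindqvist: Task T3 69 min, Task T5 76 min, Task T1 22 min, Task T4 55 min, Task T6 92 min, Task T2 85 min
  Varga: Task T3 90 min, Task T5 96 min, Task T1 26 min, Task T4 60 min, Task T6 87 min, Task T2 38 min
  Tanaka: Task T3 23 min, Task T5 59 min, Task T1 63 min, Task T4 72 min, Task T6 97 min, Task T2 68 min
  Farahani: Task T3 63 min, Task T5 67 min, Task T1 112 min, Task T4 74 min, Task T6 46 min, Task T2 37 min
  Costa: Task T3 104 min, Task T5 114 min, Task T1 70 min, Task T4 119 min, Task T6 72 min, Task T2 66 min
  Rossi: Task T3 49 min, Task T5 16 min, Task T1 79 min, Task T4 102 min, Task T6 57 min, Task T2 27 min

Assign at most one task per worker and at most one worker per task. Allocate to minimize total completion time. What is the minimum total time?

Optimal: Lindqvist→Task T4 (55 min), Varga→Task T1 (26 min), Tanaka→Task T3 (23 min), Farahani→Task T2 (37 min), Costa→Task T6 (72 min), Rossi→Task T5 (16 min) — total 55+26+23+37+72+16 = 229 min.
Row-greedy (each worker in turn takes its cheapest remaining task) gives 345 min, worse by 116.

Min total: 229 min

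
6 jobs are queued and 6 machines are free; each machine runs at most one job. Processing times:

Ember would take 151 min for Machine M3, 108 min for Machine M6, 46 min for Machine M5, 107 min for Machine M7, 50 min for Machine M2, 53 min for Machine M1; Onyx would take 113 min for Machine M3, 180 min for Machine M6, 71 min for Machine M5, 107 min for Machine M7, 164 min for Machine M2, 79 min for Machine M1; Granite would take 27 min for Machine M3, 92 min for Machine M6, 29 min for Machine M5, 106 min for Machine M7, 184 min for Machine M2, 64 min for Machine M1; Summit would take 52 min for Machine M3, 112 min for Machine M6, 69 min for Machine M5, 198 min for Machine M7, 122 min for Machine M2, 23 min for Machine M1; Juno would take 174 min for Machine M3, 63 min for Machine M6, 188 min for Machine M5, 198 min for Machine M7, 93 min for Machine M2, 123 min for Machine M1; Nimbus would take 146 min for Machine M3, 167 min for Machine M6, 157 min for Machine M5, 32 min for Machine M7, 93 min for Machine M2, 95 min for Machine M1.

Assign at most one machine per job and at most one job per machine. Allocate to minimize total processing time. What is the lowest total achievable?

This is a one-to-one assignment (minimum-cost bipartite matching).
Optimal: Ember→Machine M2 (50 min), Onyx→Machine M5 (71 min), Granite→Machine M3 (27 min), Summit→Machine M1 (23 min), Juno→Machine M6 (63 min), Nimbus→Machine M7 (32 min) — total 50+71+27+23+63+32 = 266 min.
Row-greedy (each job in turn takes its cheapest remaining machine) gives 389 min, worse by 123.
Next-best assignment: Ember→Machine M2, Onyx→Machine M1, Granite→Machine M5, Summit→Machine M3, Juno→Machine M6, Nimbus→Machine M7 = 305 min.
No other one-to-one assignment undercuts 266 min.

Minimum total: 266 min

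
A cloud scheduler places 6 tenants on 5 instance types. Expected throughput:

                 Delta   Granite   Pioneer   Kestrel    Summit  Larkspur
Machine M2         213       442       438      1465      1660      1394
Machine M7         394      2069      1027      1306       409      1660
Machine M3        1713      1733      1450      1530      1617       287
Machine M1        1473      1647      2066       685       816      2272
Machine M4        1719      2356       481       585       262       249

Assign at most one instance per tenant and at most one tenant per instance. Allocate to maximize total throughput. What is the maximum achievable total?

Optimal: Summit→Machine M2 (1660 ops/s), Larkspur→Machine M7 (1660 ops/s), Delta→Machine M3 (1713 ops/s), Pioneer→Machine M1 (2066 ops/s), Granite→Machine M4 (2356 ops/s) — total 1660+1660+1713+2066+2356 = 9455 ops/s.
Row-greedy (each tenant in turn takes its best remaining instance) gives 9044 ops/s, worse by 411.
Next-best assignment: Summit→Machine M2, Kestrel→Machine M7, Delta→Machine M3, Larkspur→Machine M1, Granite→Machine M4 = 9307 ops/s.
No other one-to-one assignment exceeds 9455 ops/s.

Max total: 9455 ops/s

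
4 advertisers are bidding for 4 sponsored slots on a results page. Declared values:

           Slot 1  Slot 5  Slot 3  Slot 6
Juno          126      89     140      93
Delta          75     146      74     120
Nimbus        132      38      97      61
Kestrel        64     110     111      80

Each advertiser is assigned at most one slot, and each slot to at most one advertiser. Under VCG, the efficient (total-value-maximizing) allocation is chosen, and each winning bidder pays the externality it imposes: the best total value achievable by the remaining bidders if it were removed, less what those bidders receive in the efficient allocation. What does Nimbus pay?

Efficient allocation: Juno→Slot 3 ($140), Delta→Slot 6 ($120), Nimbus→Slot 1 ($132), Kestrel→Slot 5 ($110); total welfare W = $502.
Nimbus receives Slot 1 at value $132, so the others get W − 132 = $370.
Without Nimbus: best allocation of the remaining 3 bidders over all 4 slots is Juno→Slot 1 ($126), Delta→Slot 5 ($146), Kestrel→Slot 3 ($111), total $383.
VCG payment = (others' best without Nimbus) − (others' welfare with Nimbus) = 383 − 370 = $13.

Nimbus pays $13.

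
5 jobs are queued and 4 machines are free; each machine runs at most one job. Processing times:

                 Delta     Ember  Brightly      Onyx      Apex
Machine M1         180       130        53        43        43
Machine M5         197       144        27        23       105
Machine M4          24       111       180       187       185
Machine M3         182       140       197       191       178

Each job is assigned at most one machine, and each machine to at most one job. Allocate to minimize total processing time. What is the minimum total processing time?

Treat this as an assignment problem: match each job to one machine.
Optimal: Apex→Machine M1 (43 min), Onyx→Machine M5 (23 min), Delta→Machine M4 (24 min), Ember→Machine M3 (140 min) — total 43+23+24+140 = 230 min.
Row-greedy (each job in turn takes its cheapest remaining machine) gives 372 min, worse by 142.
Swapping Ember↔Delta (Ember→Machine M4 111 min, Delta→Machine M3 182 min) adds 129.

Minimum total: 230 min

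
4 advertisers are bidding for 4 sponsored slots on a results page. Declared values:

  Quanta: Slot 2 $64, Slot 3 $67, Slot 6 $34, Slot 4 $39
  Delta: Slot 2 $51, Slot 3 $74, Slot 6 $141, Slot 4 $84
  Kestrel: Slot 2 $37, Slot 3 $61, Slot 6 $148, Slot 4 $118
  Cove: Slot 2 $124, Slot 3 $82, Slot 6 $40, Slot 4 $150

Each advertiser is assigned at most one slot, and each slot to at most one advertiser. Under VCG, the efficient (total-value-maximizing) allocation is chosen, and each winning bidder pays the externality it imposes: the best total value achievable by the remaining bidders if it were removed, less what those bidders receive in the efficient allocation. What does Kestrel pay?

Kestrel pays $26.

Efficient allocation: Quanta→Slot 3 ($67), Delta→Slot 6 ($141), Kestrel→Slot 4 ($118), Cove→Slot 2 ($124); total welfare W = $450.
Kestrel receives Slot 4 at value $118, so the others get W − 118 = $332.
Without Kestrel: best allocation of the remaining 3 bidders over all 4 slots is Quanta→Slot 3 ($67), Delta→Slot 6 ($141), Cove→Slot 4 ($150), total $358.
VCG payment = (others' best without Kestrel) − (others' welfare with Kestrel) = 358 − 332 = $26.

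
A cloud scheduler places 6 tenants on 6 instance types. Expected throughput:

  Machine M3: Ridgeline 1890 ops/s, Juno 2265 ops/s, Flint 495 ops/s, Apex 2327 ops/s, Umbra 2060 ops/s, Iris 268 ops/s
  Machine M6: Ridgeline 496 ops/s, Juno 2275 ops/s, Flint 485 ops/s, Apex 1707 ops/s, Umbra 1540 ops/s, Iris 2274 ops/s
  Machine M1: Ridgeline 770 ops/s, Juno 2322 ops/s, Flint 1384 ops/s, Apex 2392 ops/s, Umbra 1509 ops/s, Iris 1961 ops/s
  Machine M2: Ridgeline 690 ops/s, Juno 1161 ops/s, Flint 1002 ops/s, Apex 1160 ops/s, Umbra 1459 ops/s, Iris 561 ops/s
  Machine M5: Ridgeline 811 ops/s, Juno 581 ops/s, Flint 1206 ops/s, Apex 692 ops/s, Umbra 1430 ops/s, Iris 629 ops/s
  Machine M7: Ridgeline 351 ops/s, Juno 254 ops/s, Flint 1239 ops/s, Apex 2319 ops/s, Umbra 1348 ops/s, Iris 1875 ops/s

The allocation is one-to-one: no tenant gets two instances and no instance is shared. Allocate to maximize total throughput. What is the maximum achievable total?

Maximum total: 11470 ops/s

Optimal: Ridgeline→Machine M3 (1890 ops/s), Juno→Machine M1 (2322 ops/s), Flint→Machine M5 (1206 ops/s), Apex→Machine M7 (2319 ops/s), Umbra→Machine M2 (1459 ops/s), Iris→Machine M6 (2274 ops/s) — total 1890+2322+1206+2319+1459+2274 = 11470 ops/s.
Column-greedy (each instance in turn goes to its best remaining tenant) gives 9579 ops/s, worse by 1891.
No other one-to-one assignment exceeds 11470 ops/s.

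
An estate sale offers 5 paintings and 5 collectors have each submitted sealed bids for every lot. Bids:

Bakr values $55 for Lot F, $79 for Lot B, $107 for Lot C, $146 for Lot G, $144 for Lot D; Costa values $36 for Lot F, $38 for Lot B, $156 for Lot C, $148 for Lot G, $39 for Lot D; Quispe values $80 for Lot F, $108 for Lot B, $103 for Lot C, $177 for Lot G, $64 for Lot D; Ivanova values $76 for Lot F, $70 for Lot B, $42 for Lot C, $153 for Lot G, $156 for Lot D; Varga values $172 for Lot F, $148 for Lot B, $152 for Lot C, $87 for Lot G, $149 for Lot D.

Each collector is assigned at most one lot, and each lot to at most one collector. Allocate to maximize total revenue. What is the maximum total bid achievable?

Maximum total: $740

This is a one-to-one assignment (maximum-weight bipartite matching).
Optimal: Bakr→Lot B ($79), Costa→Lot C ($156), Quispe→Lot G ($177), Ivanova→Lot D ($156), Varga→Lot F ($172) — total 79+156+177+156+172 = $740.
Column-greedy (each lot in turn goes to its best remaining collector) gives $733, worse by 7.
No other one-to-one assignment exceeds $740.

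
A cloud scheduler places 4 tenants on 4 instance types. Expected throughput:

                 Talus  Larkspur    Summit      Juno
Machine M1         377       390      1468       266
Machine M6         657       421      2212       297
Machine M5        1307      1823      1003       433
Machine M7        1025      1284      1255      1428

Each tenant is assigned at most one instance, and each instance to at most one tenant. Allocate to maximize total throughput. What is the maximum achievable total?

Maximum total: 5840 ops/s

Treat this as an assignment problem: match each tenant to one instance.
Optimal: Talus→Machine M1 (377 ops/s), Larkspur→Machine M5 (1823 ops/s), Summit→Machine M6 (2212 ops/s), Juno→Machine M7 (1428 ops/s) — total 377+1823+2212+1428 = 5840 ops/s.
Swapping Juno↔Larkspur (Juno→Machine M5 433 ops/s, Larkspur→Machine M7 1284 ops/s) loses 1534.
No other one-to-one assignment exceeds 5840 ops/s.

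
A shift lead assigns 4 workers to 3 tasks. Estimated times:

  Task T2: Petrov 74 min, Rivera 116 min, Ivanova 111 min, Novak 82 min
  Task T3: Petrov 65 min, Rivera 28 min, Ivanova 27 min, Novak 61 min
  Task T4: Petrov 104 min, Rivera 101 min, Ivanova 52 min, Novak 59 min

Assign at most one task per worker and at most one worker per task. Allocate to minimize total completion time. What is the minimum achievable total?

This is the linear assignment problem.
Optimal: Petrov→Task T2 (74 min), Rivera→Task T3 (28 min), Ivanova→Task T4 (52 min) — total 74+28+52 = 154 min.
Column-greedy (each task in turn goes to its cheapest remaining worker) gives 160 min, worse by 6.

Minimum total: 154 min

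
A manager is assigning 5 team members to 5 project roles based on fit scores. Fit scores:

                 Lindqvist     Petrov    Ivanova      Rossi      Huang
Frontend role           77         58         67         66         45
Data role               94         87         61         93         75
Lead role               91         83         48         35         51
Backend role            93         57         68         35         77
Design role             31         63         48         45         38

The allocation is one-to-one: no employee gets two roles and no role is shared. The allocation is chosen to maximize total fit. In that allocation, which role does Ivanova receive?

Optimal: Lindqvist→Lead role (91 pts), Petrov→Design role (63 pts), Ivanova→Frontend role (67 pts), Rossi→Data role (93 pts), Huang→Backend role (77 pts) — total 91+63+67+93+77 = 391 pts.
Column-greedy (each role in turn goes to its best remaining employee) gives 378 pts, worse by 13.
Swapping Petrov↔Lindqvist (Petrov→Lead role 83 pts, Lindqvist→Design role 31 pts) loses 40.
Ivanova's own top role is Backend role (68 pts), but forcing Ivanova→Backend role and reassigning the rest optimally gives only 363 pts — worse by 28.

Ivanova receives Frontend role.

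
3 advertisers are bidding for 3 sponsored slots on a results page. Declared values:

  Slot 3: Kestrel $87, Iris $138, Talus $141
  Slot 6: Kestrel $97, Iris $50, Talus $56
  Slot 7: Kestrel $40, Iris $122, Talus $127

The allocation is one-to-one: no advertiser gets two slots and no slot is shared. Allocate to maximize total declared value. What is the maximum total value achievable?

Maximum total: $362

This is a one-to-one assignment (maximum-weight bipartite matching).
Optimal: Kestrel→Slot 6 ($97), Iris→Slot 3 ($138), Talus→Slot 7 ($127) — total 97+138+127 = $362.
Column-greedy (each slot in turn goes to its best remaining advertiser) gives $360, worse by 2.
Next-best assignment: Kestrel→Slot 6, Iris→Slot 7, Talus→Slot 3 = $360.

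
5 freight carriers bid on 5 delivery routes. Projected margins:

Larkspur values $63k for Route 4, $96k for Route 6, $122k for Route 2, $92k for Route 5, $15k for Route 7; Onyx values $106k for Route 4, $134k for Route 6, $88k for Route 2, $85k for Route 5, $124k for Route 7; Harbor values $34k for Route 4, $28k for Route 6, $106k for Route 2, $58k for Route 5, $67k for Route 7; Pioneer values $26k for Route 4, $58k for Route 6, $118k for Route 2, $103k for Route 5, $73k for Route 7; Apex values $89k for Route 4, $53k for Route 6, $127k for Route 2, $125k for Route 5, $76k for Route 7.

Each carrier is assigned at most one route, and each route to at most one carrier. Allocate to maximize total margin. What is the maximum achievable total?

Optimal: Larkspur→Route 6 ($96k), Onyx→Route 7 ($124k), Harbor→Route 2 ($106k), Pioneer→Route 5 ($103k), Apex→Route 4 ($89k) — total 96+124+106+103+89 = $518k.
Column-greedy (each route in turn goes to its best remaining carrier) gives $499k, worse by 19.
Swapping Apex↔Onyx (Apex→Route 7 $76k, Onyx→Route 4 $106k) loses 31.

Max total: $518k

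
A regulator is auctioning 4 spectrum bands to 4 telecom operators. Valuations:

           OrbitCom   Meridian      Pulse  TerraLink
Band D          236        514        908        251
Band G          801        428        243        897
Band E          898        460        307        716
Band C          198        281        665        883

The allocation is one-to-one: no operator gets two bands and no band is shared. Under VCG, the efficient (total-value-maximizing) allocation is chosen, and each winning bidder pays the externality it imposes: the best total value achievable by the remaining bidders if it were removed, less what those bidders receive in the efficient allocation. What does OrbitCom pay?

OrbitCom pays $46M.

Efficient allocation: OrbitCom→Band E ($898M), Meridian→Band G ($428M), Pulse→Band D ($908M), TerraLink→Band C ($883M); total welfare W = $3117M.
OrbitCom receives Band E at value $898M, so the others get W − 898 = $2219M.
Without OrbitCom: best allocation of the remaining 3 bidders over all 4 bands is Meridian→Band E ($460M), Pulse→Band D ($908M), TerraLink→Band G ($897M), total $2265M.
VCG payment = (others' best without OrbitCom) − (others' welfare with OrbitCom) = 2265 − 2219 = $46M.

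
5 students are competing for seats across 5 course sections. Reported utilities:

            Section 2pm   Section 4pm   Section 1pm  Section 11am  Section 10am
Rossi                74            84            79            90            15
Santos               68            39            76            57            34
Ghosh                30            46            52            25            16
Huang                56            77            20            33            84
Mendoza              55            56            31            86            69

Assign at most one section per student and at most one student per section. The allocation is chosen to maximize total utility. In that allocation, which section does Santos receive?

Optimal: Rossi→Section 4pm (84 points), Santos→Section 2pm (68 points), Ghosh→Section 1pm (52 points), Huang→Section 10am (84 points), Mendoza→Section 11am (86 points) — total 84+68+52+84+86 = 374 points.
Column-greedy (each section in turn goes to its best remaining student) gives 329 points, worse by 45.
Santos's own top section is Section 1pm (76 points), but forcing Santos→Section 1pm and reassigning the rest optimally gives only 366 points — worse by 8.

Santos receives Section 2pm.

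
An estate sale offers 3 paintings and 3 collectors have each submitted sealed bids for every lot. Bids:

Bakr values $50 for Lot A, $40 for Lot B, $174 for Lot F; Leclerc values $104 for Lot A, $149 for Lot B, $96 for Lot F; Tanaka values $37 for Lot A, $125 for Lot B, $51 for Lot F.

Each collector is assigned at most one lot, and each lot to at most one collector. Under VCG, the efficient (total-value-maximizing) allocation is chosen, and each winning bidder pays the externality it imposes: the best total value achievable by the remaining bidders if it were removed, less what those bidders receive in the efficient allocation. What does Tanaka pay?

Efficient allocation: Bakr→Lot F ($174), Leclerc→Lot A ($104), Tanaka→Lot B ($125); total welfare W = $403.
Tanaka receives Lot B at value $125, so the others get W − 125 = $278.
Without Tanaka: best allocation of the remaining 2 bidders over all 3 lots is Bakr→Lot F ($174), Leclerc→Lot B ($149), total $323.
VCG payment = (others' best without Tanaka) − (others' welfare with Tanaka) = 323 − 278 = $45.

Tanaka pays $45.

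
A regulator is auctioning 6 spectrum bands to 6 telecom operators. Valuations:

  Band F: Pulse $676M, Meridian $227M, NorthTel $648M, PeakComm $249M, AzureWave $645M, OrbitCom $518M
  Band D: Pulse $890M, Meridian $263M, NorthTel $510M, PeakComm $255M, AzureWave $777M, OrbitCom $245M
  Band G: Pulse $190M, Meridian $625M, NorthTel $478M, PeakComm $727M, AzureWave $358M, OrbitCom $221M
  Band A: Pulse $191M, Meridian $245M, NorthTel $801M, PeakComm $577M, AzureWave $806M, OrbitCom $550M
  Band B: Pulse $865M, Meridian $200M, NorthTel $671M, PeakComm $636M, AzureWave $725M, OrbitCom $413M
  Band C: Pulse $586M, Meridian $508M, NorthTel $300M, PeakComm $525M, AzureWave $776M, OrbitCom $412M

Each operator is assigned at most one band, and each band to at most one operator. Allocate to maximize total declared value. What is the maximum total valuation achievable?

Optimal: Pulse→Band D ($890M), Meridian→Band G ($625M), NorthTel→Band A ($801M), PeakComm→Band B ($636M), AzureWave→Band C ($776M), OrbitCom→Band F ($518M) — total 890+625+801+636+776+518 = $4246M.
Column-greedy (each band in turn goes to its best remaining operator) gives $3902M, worse by 344.
Next-best assignment: Pulse→Band B, Meridian→Band C, NorthTel→Band A, PeakComm→Band G, AzureWave→Band D, OrbitCom→Band F = $4196M.
Swapping OrbitCom↔PeakComm (OrbitCom→Band B $413M, PeakComm→Band F $249M) loses 492.

Maximum total: $4246M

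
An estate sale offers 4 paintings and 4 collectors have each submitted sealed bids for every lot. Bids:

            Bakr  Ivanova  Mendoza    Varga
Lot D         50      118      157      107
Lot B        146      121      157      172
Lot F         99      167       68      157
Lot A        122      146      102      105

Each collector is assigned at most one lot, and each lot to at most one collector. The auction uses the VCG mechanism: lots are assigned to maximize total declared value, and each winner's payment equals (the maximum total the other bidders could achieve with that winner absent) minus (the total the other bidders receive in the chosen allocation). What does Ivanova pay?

Ivanova pays $9.

Efficient allocation: Bakr→Lot A ($122), Ivanova→Lot F ($167), Mendoza→Lot D ($157), Varga→Lot B ($172); total welfare W = $618.
Ivanova receives Lot F at value $167, so the others get W − 167 = $451.
Without Ivanova: best allocation of the remaining 3 bidders over all 4 lots is Bakr→Lot B ($146), Mendoza→Lot D ($157), Varga→Lot F ($157), total $460.
VCG payment = (others' best without Ivanova) − (others' welfare with Ivanova) = 460 − 451 = $9.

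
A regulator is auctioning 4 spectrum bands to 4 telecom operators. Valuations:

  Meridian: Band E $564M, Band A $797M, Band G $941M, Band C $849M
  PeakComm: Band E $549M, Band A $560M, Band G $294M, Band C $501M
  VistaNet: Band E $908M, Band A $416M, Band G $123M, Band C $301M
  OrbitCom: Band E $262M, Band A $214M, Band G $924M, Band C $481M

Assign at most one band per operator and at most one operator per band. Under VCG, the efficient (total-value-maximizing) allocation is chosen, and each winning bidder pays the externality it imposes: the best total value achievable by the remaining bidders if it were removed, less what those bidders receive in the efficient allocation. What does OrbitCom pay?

OrbitCom pays $92M.

Efficient allocation: Meridian→Band C ($849M), PeakComm→Band A ($560M), VistaNet→Band E ($908M), OrbitCom→Band G ($924M); total welfare W = $3241M.
OrbitCom receives Band G at value $924M, so the others get W − 924 = $2317M.
Without OrbitCom: best allocation of the remaining 3 bidders over all 4 bands is Meridian→Band G ($941M), PeakComm→Band A ($560M), VistaNet→Band E ($908M), total $2409M.
VCG payment = (others' best without OrbitCom) − (others' welfare with OrbitCom) = 2409 − 2317 = $92M.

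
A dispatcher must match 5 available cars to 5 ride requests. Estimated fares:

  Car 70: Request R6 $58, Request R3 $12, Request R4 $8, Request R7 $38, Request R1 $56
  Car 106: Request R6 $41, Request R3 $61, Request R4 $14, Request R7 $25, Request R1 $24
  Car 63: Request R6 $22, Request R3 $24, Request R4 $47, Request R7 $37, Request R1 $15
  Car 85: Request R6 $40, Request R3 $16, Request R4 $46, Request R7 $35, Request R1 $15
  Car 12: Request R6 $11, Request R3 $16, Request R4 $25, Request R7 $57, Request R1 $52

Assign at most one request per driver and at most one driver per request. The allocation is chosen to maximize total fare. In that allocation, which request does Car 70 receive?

Optimal: Car 70→Request R1 ($56), Car 106→Request R3 ($61), Car 63→Request R4 ($47), Car 85→Request R6 ($40), Car 12→Request R7 ($57) — total 56+61+47+40+57 = $261.
Max-entry greedy (repeatedly take the single best remaining cell) gives $238, worse by 23.
Next-best assignment: Car 70→Request R6, Car 106→Request R3, Car 63→Request R7, Car 85→Request R4, Car 12→Request R1 = $254.
Swapping Car 12↔Car 63 (Car 12→Request R4 $25, Car 63→Request R7 $37) loses 42.
Car 70's own top request is Request R6 ($58), but forcing Car 70→Request R6 and reassigning the rest optimally gives only $254 — worse by 7.

Car 70 receives Request R1.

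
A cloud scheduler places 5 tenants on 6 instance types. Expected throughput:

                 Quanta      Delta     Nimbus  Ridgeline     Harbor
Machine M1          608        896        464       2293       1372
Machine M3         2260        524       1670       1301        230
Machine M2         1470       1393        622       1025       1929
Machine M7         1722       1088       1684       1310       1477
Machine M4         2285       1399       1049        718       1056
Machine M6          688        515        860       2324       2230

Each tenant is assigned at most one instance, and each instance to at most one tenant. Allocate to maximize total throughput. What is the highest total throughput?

Max total: 9885 ops/s

Optimal: Quanta→Machine M4 (2285 ops/s), Delta→Machine M2 (1393 ops/s), Nimbus→Machine M7 (1684 ops/s), Ridgeline→Machine M1 (2293 ops/s), Harbor→Machine M6 (2230 ops/s) — total 2285+1393+1684+2293+2230 = 9885 ops/s.
Column-greedy (each instance in turn goes to its best remaining tenant) gives 9565 ops/s, worse by 320.
Next-best assignment: Quanta→Machine M4, Delta→Machine M2, Nimbus→Machine M3, Ridgeline→Machine M1, Harbor→Machine M6 = 9871 ops/s.
Checked against all permutations: 9885 ops/s is optimal.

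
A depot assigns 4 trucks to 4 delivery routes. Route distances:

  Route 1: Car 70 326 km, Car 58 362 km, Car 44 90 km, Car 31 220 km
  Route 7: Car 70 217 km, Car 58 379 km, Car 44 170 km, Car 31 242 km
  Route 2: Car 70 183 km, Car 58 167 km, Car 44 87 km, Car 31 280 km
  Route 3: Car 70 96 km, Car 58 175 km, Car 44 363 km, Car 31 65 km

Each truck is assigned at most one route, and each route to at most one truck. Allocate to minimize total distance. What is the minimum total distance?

Treat this as an assignment problem: match each truck to one route.
Optimal: Car 70→Route 7 (217 km), Car 58→Route 2 (167 km), Car 44→Route 1 (90 km), Car 31→Route 3 (65 km) — total 217+167+90+65 = 539 km.

Min total: 539 km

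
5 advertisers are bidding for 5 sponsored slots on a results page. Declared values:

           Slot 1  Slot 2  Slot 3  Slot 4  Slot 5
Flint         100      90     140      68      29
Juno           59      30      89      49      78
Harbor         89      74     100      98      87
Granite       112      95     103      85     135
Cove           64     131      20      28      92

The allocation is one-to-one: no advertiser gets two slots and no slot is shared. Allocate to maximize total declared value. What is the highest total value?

Treat this as an assignment problem: match each advertiser to one slot.
Optimal: Flint→Slot 3 ($140), Juno→Slot 1 ($59), Harbor→Slot 4 ($98), Granite→Slot 5 ($135), Cove→Slot 2 ($131) — total 140+59+98+135+131 = $563.
Column-greedy (each slot in turn goes to its best remaining advertiser) gives $559, worse by 4.
Swapping Harbor↔Juno (Harbor→Slot 1 $89, Juno→Slot 4 $49) loses 19.

Max total: $563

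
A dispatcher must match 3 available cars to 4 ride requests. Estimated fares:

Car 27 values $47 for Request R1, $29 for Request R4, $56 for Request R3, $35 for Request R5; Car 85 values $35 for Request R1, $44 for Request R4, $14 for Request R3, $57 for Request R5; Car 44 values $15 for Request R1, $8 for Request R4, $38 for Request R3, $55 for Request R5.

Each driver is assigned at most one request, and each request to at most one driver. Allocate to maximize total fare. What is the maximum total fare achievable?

This is the linear assignment problem.
Optimal: Car 27→Request R3 ($56), Car 85→Request R4 ($44), Car 44→Request R5 ($55) — total 56+44+55 = $155.
Max-entry greedy (repeatedly take the single best remaining cell) gives $128, worse by 27.
Next-best assignment: Car 27→Request R1, Car 85→Request R4, Car 44→Request R5 = $146.
Swapping Car 44↔Car 85 (Car 44→Request R4 $8, Car 85→Request R5 $57) loses 34.
Checked against all permutations: $155 is optimal.

Max total: $155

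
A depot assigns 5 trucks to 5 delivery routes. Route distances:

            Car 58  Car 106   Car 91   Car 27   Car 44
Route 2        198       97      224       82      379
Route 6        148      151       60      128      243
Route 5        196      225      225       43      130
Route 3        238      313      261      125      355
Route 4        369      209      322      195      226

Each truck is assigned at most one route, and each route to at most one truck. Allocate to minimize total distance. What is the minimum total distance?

Minimum total: 664 km

Optimal: Car 58→Route 3 (238 km), Car 106→Route 2 (97 km), Car 91→Route 6 (60 km), Car 27→Route 5 (43 km), Car 44→Route 4 (226 km) — total 238+97+60+43+226 = 664 km.
Row-greedy (each truck in turn takes its cheapest remaining route) gives 821 km, worse by 157.
Swapping Car 44↔Car 91 (Car 44→Route 6 243 km, Car 91→Route 4 322 km) adds 279.
Checked against all permutations: 664 km is optimal.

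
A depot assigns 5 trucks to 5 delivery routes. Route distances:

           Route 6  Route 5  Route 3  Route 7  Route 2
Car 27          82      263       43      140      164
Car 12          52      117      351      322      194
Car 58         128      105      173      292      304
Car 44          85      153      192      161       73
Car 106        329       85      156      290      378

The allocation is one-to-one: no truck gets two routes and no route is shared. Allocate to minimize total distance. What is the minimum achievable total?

Optimal: Car 27→Route 7 (140 km), Car 12→Route 6 (52 km), Car 58→Route 3 (173 km), Car 44→Route 2 (73 km), Car 106→Route 5 (85 km) — total 140+52+173+73+85 = 523 km.
Column-greedy (each route in turn goes to its cheapest remaining truck) gives 645 km, worse by 122.
Checked against all permutations: 523 km is optimal.

Min total: 523 km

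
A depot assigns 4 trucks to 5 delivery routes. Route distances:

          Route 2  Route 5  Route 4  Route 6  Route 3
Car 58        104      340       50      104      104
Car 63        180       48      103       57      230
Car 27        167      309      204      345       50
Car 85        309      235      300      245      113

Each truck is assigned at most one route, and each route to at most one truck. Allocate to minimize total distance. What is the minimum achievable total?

Optimal: Car 58→Route 4 (50 km), Car 63→Route 5 (48 km), Car 27→Route 2 (167 km), Car 85→Route 3 (113 km) — total 50+48+167+113 = 378 km.
Min-entry greedy (repeatedly take the single cheapest remaining cell) gives 393 km, worse by 15.

Min total: 378 km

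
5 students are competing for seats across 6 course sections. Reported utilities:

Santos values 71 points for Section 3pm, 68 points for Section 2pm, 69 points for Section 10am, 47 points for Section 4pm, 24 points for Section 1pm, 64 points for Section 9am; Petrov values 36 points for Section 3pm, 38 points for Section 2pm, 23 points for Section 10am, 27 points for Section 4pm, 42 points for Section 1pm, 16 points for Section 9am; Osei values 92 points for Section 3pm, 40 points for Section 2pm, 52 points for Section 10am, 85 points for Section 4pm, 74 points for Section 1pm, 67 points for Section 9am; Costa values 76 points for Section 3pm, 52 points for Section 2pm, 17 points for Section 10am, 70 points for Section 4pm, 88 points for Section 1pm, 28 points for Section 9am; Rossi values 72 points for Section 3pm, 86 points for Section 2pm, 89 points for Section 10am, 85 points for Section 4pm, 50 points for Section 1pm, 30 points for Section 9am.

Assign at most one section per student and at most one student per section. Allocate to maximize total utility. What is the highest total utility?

Max total: 372 points

Optimal: Santos→Section 10am (69 points), Petrov→Section 2pm (38 points), Osei→Section 3pm (92 points), Costa→Section 1pm (88 points), Rossi→Section 4pm (85 points) — total 69+38+92+88+85 = 372 points.
Column-greedy (each section in turn goes to its best remaining student) gives 359 points, worse by 13.
Swapping Petrov↔Rossi (Petrov→Section 4pm 27 points, Rossi→Section 2pm 86 points) loses 10.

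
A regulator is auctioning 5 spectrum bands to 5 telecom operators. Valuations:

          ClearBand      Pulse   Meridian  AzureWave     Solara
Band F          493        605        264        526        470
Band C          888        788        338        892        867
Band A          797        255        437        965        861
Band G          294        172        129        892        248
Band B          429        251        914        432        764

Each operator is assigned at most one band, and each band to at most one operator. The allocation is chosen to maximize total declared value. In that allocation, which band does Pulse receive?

This is a one-to-one assignment (maximum-weight bipartite matching).
Optimal: ClearBand→Band C ($888M), Pulse→Band F ($605M), Meridian→Band B ($914M), AzureWave→Band G ($892M), Solara→Band A ($861M) — total 888+605+914+892+861 = $4160M.
Next-best assignment: ClearBand→Band A, Pulse→Band F, Meridian→Band B, AzureWave→Band G, Solara→Band C = $4075M.
Pulse's own top band is Band C ($788M), but forcing Pulse→Band C and reassigning the rest optimally gives only $3948M — worse by 212.

Pulse receives Band F.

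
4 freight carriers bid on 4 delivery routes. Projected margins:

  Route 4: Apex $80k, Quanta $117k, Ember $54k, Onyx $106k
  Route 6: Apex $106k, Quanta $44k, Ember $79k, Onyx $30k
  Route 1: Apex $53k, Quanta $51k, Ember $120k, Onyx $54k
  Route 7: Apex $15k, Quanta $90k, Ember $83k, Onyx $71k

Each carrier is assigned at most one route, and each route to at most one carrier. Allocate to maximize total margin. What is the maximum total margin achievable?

Maximum total: $422k

Optimal: Apex→Route 6 ($106k), Quanta→Route 7 ($90k), Ember→Route 1 ($120k), Onyx→Route 4 ($106k) — total 106+90+120+106 = $422k.
Column-greedy (each route in turn goes to its best remaining carrier) gives $414k, worse by 8.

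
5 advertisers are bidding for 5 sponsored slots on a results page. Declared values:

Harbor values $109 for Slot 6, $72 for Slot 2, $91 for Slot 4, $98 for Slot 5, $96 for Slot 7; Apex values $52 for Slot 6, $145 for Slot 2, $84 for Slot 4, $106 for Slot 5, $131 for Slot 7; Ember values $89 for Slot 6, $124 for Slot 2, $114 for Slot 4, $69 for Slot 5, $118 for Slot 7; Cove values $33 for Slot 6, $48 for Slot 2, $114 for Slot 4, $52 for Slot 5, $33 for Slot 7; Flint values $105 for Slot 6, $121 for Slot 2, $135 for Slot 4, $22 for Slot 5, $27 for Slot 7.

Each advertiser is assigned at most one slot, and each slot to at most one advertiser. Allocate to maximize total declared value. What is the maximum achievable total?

Optimal: Harbor→Slot 5 ($98), Apex→Slot 2 ($145), Ember→Slot 7 ($118), Cove→Slot 4 ($114), Flint→Slot 6 ($105) — total 98+145+118+114+105 = $580.
Column-greedy (each slot in turn goes to its best remaining advertiser) gives $491, worse by 89.
Next-best assignment: Harbor→Slot 5, Apex→Slot 7, Ember→Slot 2, Cove→Slot 4, Flint→Slot 6 = $572.
Swapping Ember↔Apex (Ember→Slot 2 $124, Apex→Slot 7 $131) loses 8.
No other one-to-one assignment exceeds $580.

Maximum total: $580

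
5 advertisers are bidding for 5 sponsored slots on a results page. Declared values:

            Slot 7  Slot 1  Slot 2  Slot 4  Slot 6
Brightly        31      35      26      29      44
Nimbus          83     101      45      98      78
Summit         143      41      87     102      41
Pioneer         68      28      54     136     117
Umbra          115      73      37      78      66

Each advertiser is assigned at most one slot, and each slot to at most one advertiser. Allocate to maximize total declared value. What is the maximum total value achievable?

Optimal: Brightly→Slot 6 ($44), Nimbus→Slot 1 ($101), Summit→Slot 2 ($87), Pioneer→Slot 4 ($136), Umbra→Slot 7 ($115) — total 44+101+87+136+115 = $483.
Column-greedy (each slot in turn goes to its best remaining advertiser) gives $420, worse by 63.
Checked against all permutations: $483 is optimal.

Maximum total: $483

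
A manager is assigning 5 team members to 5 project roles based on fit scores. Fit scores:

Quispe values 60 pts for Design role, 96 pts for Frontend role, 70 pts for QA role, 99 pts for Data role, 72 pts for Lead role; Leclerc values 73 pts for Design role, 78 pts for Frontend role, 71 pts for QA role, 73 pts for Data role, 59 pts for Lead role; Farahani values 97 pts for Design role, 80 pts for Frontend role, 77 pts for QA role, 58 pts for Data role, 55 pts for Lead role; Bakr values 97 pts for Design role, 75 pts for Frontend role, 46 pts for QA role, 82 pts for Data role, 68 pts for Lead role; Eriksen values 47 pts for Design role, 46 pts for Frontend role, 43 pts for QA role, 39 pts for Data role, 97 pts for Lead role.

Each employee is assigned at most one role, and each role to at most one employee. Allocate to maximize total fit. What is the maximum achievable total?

Optimal: Quispe→Data role (99 pts), Leclerc→Frontend role (78 pts), Farahani→QA role (77 pts), Bakr→Design role (97 pts), Eriksen→Lead role (97 pts) — total 99+78+77+97+97 = 448 pts.
Row-greedy (each employee in turn takes its best remaining role) gives 385 pts, worse by 63.
Next-best assignment: Quispe→Data role, Leclerc→QA role, Farahani→Frontend role, Bakr→Design role, Eriksen→Lead role = 444 pts.
Swapping Quispe↔Farahani (Quispe→QA role 70 pts, Farahani→Data role 58 pts) loses 48.

Max total: 448 pts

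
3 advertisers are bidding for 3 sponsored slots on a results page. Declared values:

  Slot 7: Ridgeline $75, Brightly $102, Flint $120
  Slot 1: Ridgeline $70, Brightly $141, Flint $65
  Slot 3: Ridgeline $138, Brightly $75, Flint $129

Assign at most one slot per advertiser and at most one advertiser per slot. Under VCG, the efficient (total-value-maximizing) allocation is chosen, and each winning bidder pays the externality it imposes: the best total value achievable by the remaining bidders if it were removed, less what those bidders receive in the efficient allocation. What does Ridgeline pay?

Efficient allocation: Ridgeline→Slot 3 ($138), Brightly→Slot 1 ($141), Flint→Slot 7 ($120); total welfare W = $399.
Ridgeline receives Slot 3 at value $138, so the others get W − 138 = $261.
Without Ridgeline: best allocation of the remaining 2 bidders over all 3 slots is Brightly→Slot 1 ($141), Flint→Slot 3 ($129), total $270.
VCG payment = (others' best without Ridgeline) − (others' welfare with Ridgeline) = 270 − 261 = $9.

Ridgeline pays $9.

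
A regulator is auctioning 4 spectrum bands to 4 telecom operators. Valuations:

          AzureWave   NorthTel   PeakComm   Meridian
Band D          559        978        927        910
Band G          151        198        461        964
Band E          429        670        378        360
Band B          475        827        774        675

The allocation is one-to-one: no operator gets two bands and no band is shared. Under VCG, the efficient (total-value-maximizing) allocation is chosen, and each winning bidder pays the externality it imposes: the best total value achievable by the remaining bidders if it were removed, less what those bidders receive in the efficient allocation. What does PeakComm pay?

PeakComm pays $197M.

Efficient allocation: AzureWave→Band E ($429M), NorthTel→Band B ($827M), PeakComm→Band D ($927M), Meridian→Band G ($964M); total welfare W = $3147M.
PeakComm receives Band D at value $927M, so the others get W − 927 = $2220M.
Without PeakComm: best allocation of the remaining 3 bidders over all 4 bands is AzureWave→Band B ($475M), NorthTel→Band D ($978M), Meridian→Band G ($964M), total $2417M.
VCG payment = (others' best without PeakComm) − (others' welfare with PeakComm) = 2417 − 2220 = $197M.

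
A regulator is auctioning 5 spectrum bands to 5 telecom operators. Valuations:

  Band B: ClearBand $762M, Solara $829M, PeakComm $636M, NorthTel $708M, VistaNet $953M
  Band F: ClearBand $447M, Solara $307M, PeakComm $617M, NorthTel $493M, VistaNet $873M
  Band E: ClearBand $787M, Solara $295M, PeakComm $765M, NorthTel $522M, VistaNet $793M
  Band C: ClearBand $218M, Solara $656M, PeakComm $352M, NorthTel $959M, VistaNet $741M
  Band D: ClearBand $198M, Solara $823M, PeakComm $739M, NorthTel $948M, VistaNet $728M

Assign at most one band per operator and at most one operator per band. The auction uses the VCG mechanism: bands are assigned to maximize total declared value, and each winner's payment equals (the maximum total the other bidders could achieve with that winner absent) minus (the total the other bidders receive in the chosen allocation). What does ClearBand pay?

ClearBand pays $100M.

Efficient allocation: ClearBand→Band E ($787M), Solara→Band B ($829M), PeakComm→Band D ($739M), NorthTel→Band C ($959M), VistaNet→Band F ($873M); total welfare W = $4187M.
ClearBand receives Band E at value $787M, so the others get W − 787 = $3400M.
Without ClearBand: best allocation of the remaining 4 bidders over all 5 bands is Solara→Band D ($823M), PeakComm→Band E ($765M), NorthTel→Band C ($959M), VistaNet→Band B ($953M), total $3500M.
VCG payment = (others' best without ClearBand) − (others' welfare with ClearBand) = 3500 − 3400 = $100M.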